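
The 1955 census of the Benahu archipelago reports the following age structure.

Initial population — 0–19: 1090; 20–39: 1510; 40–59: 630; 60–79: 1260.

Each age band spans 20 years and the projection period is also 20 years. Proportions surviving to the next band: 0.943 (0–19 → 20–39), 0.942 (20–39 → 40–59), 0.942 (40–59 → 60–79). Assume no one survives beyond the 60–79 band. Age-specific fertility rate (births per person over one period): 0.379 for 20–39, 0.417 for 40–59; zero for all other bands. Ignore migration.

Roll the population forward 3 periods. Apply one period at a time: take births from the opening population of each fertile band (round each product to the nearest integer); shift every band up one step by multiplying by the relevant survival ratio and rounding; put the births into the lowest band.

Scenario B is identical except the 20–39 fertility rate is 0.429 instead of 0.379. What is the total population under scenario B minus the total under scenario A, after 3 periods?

[period 1]
Births: 1510 × 0.379 = 572, 630 × 0.417 = 263 ⇒ total 835
20–39: 1090 × 0.943 = 1028
40–59: 1510 × 0.942 = 1422
60–79: 630 × 0.942 = 593
→ [835, 1028, 1422, 593]
[period 2]
Births: 1028 × 0.379 = 390, 1422 × 0.417 = 593 ⇒ total 983
20–39: 835 × 0.943 = 787
40–59: 1028 × 0.942 = 968
60–79: 1422 × 0.942 = 1340
→ [983, 787, 968, 1340]
[period 3]
Births: 787 × 0.379 = 298, 968 × 0.417 = 404 ⇒ total 702
20–39: 983 × 0.943 = 927
40–59: 787 × 0.942 = 741
60–79: 968 × 0.942 = 912
→ [702, 927, 741, 912]
Scenario A total after 3 periods: 3282
Scenario B projection —
[period 1]
Births: 1510 × 0.429 = 648, 630 × 0.417 = 263 ⇒ total 911
20–39: 1090 × 0.943 = 1028
40–59: 1510 × 0.942 = 1422
60–79: 630 × 0.942 = 593
→ [911, 1028, 1422, 593]
[period 2]
Births: 1028 × 0.429 = 441, 1422 × 0.417 = 593 ⇒ total 1034
20–39: 911 × 0.943 = 859
40–59: 1028 × 0.942 = 968
60–79: 1422 × 0.942 = 1340
→ [1034, 859, 968, 1340]
[period 3]
Births: 859 × 0.429 = 369, 968 × 0.417 = 404 ⇒ total 773
20–39: 1034 × 0.943 = 975
40–59: 859 × 0.942 = 809
60–79: 968 × 0.942 = 912
→ [773, 975, 809, 912]
Scenario B total after 3 periods: 3469
Difference B − A = 3469 − 3282 = 187

187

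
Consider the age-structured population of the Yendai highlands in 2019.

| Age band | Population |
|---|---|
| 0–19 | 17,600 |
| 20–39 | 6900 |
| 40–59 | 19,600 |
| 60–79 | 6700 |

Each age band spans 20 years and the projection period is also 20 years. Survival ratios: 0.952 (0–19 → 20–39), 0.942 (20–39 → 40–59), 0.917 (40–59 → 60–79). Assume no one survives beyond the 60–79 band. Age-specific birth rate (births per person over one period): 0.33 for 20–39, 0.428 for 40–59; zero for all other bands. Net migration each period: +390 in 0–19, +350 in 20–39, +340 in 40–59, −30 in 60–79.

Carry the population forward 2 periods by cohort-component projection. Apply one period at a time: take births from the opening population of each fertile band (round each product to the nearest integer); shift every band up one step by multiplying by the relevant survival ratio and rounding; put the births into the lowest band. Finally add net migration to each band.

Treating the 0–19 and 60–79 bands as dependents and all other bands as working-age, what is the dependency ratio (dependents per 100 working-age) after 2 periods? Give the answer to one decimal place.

55.6

Period 1:
Births: 6900 × 0.33 = 2277 ; 19600 × 0.428 = 8389 → total 10666
20–39: 17600 × 0.952 = 16755
40–59: 6900 × 0.942 = 6500
60–79: 19600 × 0.917 = 17973
Net migration: 0–19 + 390 → 11056; 20–39 + 350 → 17105; 40–59 + 340 → 6840; 60–79 − 30 → 17943
Giving 11056 / 17105 / 6840 / 17943.
Period 2:
Births: 17105 × 0.33 = 5645 ; 6840 × 0.428 = 2928 → total 8573
20–39: 11056 × 0.952 = 10525
40–59: 17105 × 0.942 = 16113
60–79: 6840 × 0.917 = 6272
Net migration: 0–19 + 390 → 8963; 20–39 + 350 → 10875; 40–59 + 340 → 16453; 60–79 − 30 → 6242
Giving 8963 / 10875 / 16453 / 6242.
Dependents (band 0–19 + band 60–79) = 8963 + 6242 = 15205; working-age = 27328; ratio = 15205/27328 × 100 = 55.6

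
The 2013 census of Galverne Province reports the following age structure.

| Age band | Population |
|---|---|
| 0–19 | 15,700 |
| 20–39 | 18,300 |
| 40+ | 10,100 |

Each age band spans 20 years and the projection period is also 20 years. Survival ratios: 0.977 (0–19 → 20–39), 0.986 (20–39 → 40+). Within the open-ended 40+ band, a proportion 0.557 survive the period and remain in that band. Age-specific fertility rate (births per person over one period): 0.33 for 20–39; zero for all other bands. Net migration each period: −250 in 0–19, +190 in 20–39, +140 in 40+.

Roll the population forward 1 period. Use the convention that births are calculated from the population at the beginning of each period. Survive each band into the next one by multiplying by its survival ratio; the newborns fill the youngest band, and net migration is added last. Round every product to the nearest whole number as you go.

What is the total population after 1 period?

45128

Call the bands 1 to 3, youngest first.
Period 1.
Births: 18300 * 0.33 = 6039
Band 2: 15700 * 0.977 = 15339
Band 3: 18300 * 0.986 + 10100 * 0.557 = 18044 + 5626 = 23670
Net migration: Band 1 − 250 → 5789; Band 2 + 190 → 15529; Band 3 + 140 → 23810
→ [5789, 15529, 23810]
Total after period 1: 5789 + 15529 + 23810 = 45128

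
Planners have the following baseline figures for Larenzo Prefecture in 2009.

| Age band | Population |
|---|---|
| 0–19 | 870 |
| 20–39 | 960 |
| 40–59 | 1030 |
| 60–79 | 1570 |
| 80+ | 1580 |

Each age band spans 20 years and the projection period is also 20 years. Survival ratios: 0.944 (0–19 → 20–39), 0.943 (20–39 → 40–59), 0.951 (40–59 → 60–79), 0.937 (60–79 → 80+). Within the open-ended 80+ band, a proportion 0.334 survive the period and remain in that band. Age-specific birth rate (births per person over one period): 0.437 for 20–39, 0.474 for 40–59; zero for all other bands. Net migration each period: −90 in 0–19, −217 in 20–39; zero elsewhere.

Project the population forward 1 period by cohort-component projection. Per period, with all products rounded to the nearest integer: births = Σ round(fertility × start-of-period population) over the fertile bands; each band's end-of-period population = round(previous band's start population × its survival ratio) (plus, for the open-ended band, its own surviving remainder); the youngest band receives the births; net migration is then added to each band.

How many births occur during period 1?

Call the groups 1 to 5, youngest first.
[period 1]
Births: 960 * 0.437 = 420 ; 1030 * 0.474 = 488 ⇒ total 908
Group 2: 870 * 0.944 = 821
Group 3: 960 * 0.943 = 905
Group 4: 1030 * 0.951 = 980
Group 5: 1570 * 0.937 + 1580 * 0.334 = 1471 + 528 = 1999
Net migration: Group 1 − 90 → 818; Group 2 − 217 → 604
End of period: [818, 604, 905, 980, 1999]

908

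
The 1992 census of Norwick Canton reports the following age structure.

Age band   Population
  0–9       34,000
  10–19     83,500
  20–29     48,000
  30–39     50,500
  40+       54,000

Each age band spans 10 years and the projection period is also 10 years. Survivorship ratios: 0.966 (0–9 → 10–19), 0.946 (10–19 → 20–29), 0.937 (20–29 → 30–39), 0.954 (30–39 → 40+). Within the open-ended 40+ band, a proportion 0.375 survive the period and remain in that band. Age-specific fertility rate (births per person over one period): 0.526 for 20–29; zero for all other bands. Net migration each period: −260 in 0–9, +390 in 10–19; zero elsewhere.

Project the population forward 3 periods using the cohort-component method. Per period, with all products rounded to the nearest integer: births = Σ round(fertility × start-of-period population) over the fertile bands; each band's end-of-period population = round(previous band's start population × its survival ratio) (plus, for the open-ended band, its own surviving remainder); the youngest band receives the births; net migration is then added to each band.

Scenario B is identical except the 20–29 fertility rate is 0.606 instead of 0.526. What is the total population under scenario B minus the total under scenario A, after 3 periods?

12130

Let group 1 be 0–9 through group 5 = 40+.
Period 1.
Births: 48000 × 0.526 = 25248
Group 2: 34000 × 0.966 = 32844
Group 3: 83500 × 0.946 = 78991
Group 4: 48000 × 0.937 = 44976
Group 5: 50500 × 0.954 + 54000 × 0.375 = 48177 + 20250 = 68427
Net migration: Group 1 − 260 → 24988; Group 2 + 390 → 33234
Population now: 0–9=24988, 10–19=33234, 20–29=78991, 30–39=44976, 40+=68427
Period 2.
Births: 78991 × 0.526 = 41549
Group 2: 24988 × 0.966 = 24138
Group 3: 33234 × 0.946 = 31439
Group 4: 78991 × 0.937 = 74015
Group 5: 44976 × 0.954 + 68427 × 0.375 = 42907 + 25660 = 68567
Net migration: Group 1 − 260 → 41289; Group 2 + 390 → 24528
Population now: 0–9=41289, 10–19=24528, 20–29=31439, 30–39=74015, 40+=68567
Period 3.
Births: 31439 × 0.526 = 16537
Group 2: 41289 × 0.966 = 39885
Group 3: 24528 × 0.946 = 23203
Group 4: 31439 × 0.937 = 29458
Group 5: 74015 × 0.954 + 68567 × 0.375 = 70610 + 25713 = 96323
Net migration: Group 1 − 260 → 16277; Group 2 + 390 → 40275
Population now: 0–9=16277, 10–19=40275, 20–29=23203, 30–39=29458, 40+=96323
Scenario A total after 3 periods: 205536
Scenario B projection —
Period 1.
Births: 48000 × 0.606 = 29088
Group 2: 34000 × 0.966 = 32844
Group 3: 83500 × 0.946 = 78991
Group 4: 48000 × 0.937 = 44976
Group 5: 50500 × 0.954 + 54000 × 0.375 = 48177 + 20250 = 68427
Net migration: Group 1 − 260 → 28828; Group 2 + 390 → 33234
Population now: 0–9=28828, 10–19=33234, 20–29=78991, 30–39=44976, 40+=68427
Period 2.
Births: 78991 × 0.606 = 47869
Group 2: 28828 × 0.966 = 27848
Group 3: 33234 × 0.946 = 31439
Group 4: 78991 × 0.937 = 74015
Group 5: 44976 × 0.954 + 68427 × 0.375 = 42907 + 25660 = 68567
Net migration: Group 1 − 260 → 47609; Group 2 + 390 → 28238
Population now: 0–9=47609, 10–19=28238, 20–29=31439, 30–39=74015, 40+=68567
Period 3.
Births: 31439 × 0.606 = 19052
Group 2: 47609 × 0.966 = 45990
Group 3: 28238 × 0.946 = 26713
Group 4: 31439 × 0.937 = 29458
Group 5: 74015 × 0.954 + 68567 × 0.375 = 70610 + 25713 = 96323
Net migration: Group 1 − 260 → 18792; Group 2 + 390 → 46380
Population now: 0–9=18792, 10–19=46380, 20–29=26713, 30–39=29458, 40+=96323
Scenario B total after 3 periods: 217666
Difference B − A = 217666 − 205536 = 12130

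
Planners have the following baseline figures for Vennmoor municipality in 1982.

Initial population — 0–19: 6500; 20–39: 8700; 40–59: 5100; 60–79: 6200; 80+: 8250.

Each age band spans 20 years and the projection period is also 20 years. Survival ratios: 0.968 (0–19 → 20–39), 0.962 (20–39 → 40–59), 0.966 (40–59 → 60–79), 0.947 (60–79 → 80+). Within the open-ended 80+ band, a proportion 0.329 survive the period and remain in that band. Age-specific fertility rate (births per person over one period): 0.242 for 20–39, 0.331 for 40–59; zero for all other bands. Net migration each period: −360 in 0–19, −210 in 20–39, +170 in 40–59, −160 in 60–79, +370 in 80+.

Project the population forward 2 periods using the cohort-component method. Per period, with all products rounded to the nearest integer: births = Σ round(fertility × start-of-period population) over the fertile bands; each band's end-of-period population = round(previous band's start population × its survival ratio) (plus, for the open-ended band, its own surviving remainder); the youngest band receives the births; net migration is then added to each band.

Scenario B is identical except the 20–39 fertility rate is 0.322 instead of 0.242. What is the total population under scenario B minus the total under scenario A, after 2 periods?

Period 1:
Births: 8700 * 0.242 = 2105 ; 5100 * 0.331 = 1688 → total 3793
20–39: 6500 * 0.968 = 6292
40–59: 8700 * 0.962 = 8369
60–79: 5100 * 0.966 = 4927
80+: 6200 * 0.947 + 8250 * 0.329 = 5871 + 2714 = 8585
Net migration: 0–19 − 360 → 3433; 20–39 − 210 → 6082; 40–59 + 170 → 8539; 60–79 − 160 → 4767; 80+ + 370 → 8955
Population now: 0–19=3433, 20–39=6082, 40–59=8539, 60–79=4767, 80+=8955
Period 2:
Births: 6082 * 0.242 = 1472 ; 8539 * 0.331 = 2826 → total 4298
20–39: 3433 * 0.968 = 3323
40–59: 6082 * 0.962 = 5851
60–79: 8539 * 0.966 = 8249
80+: 4767 * 0.947 + 8955 * 0.329 = 4514 + 2946 = 7460
Net migration: 0–19 − 360 → 3938; 20–39 − 210 → 3113; 40–59 + 170 → 6021; 60–79 − 160 → 8089; 80+ + 370 → 7830
Population now: 0–19=3938, 20–39=3113, 40–59=6021, 60–79=8089, 80+=7830
Scenario A total after 2 periods: 28991
Scenario B projection —
Period 1:
Births: 8700 * 0.322 = 2801 ; 5100 * 0.331 = 1688 → total 4489
20–39: 6500 * 0.968 = 6292
40–59: 8700 * 0.962 = 8369
60–79: 5100 * 0.966 = 4927
80+: 6200 * 0.947 + 8250 * 0.329 = 5871 + 2714 = 8585
Net migration: 0–19 − 360 → 4129; 20–39 − 210 → 6082; 40–59 + 170 → 8539; 60–79 − 160 → 4767; 80+ + 370 → 8955
Population now: 0–19=4129, 20–39=6082, 40–59=8539, 60–79=4767, 80+=8955
Period 2:
Births: 6082 * 0.322 = 1958 ; 8539 * 0.331 = 2826 → total 4784
20–39: 4129 * 0.968 = 3997
40–59: 6082 * 0.962 = 5851
60–79: 8539 * 0.966 = 8249
80+: 4767 * 0.947 + 8955 * 0.329 = 4514 + 2946 = 7460
Net migration: 0–19 − 360 → 4424; 20–39 − 210 → 3787; 40–59 + 170 → 6021; 60–79 − 160 → 8089; 80+ + 370 → 7830
Population now: 0–19=4424, 20–39=3787, 40–59=6021, 60–79=8089, 80+=7830
Scenario B total after 2 periods: 30151
Difference B − A = 30151 − 28991 = 1160

1160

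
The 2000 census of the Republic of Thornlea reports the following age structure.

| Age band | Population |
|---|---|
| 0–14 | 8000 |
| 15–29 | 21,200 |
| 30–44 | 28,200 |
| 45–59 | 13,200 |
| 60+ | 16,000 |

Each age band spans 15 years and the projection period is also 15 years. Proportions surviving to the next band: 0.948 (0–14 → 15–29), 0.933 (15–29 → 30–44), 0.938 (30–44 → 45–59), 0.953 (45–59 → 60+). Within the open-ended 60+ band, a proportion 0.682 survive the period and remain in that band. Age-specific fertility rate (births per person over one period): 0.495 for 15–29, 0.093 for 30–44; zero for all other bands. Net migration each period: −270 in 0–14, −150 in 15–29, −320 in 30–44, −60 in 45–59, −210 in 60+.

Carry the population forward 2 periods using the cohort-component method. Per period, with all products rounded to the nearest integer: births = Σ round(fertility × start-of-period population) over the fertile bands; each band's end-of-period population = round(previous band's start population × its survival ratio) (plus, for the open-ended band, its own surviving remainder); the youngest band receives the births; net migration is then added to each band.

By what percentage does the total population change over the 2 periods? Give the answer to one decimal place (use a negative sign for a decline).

— Period 1 —
Births: 21200 * 0.495 = 10494, 28200 * 0.093 = 2623 → total 13117
15–29: 8000 * 0.948 = 7584
30–44: 21200 * 0.933 = 19780
45–59: 28200 * 0.938 = 26452
60+: 13200 * 0.953 + 16000 * 0.682 = 12580 + 10912 = 23492
Net migration: 0–14 − 270 → 12847; 15–29 − 150 → 7434; 30–44 − 320 → 19460; 45–59 − 60 → 26392; 60+ − 210 → 23282
→ [12847, 7434, 19460, 26392, 23282]
— Period 2 —
Births: 7434 * 0.495 = 3680, 19460 * 0.093 = 1810 → total 5490
15–29: 12847 * 0.948 = 12179
30–44: 7434 * 0.933 = 6936
45–59: 19460 * 0.938 = 18253
60+: 26392 * 0.953 + 23282 * 0.682 = 25152 + 15878 = 41030
Net migration: 0–14 − 270 → 5220; 15–29 − 150 → 12029; 30–44 − 320 → 6616; 45–59 − 60 → 18193; 60+ − 210 → 40820
→ [5220, 12029, 6616, 18193, 40820]
Total: 86600 → 82878; change = -3722; percentage change = -4.3%

-4.3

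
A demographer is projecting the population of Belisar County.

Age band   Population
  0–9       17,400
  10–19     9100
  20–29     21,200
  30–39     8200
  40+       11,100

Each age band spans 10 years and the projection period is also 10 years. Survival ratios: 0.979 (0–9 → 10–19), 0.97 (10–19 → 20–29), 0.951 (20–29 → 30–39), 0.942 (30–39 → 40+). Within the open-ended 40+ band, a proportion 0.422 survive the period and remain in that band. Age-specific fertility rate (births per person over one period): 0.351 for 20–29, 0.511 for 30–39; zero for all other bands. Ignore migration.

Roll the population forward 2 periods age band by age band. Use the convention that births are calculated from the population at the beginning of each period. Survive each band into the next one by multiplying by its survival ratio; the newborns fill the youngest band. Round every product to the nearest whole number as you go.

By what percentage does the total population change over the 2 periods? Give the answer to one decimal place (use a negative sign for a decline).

— Period 1 —
Births: 21200 × 0.351 = 7441  |  8200 × 0.511 = 4190 → total 11631
10–19: 17400 × 0.979 = 17035
20–29: 9100 × 0.97 = 8827
30–39: 21200 × 0.951 = 20161
40+: 8200 × 0.942 + 11100 × 0.422 = 7724 + 4684 = 12408
End of period: [11631, 17035, 8827, 20161, 12408]
— Period 2 —
Births: 8827 × 0.351 = 3098  |  20161 × 0.511 = 10302 → total 13400
10–19: 11631 × 0.979 = 11387
20–29: 17035 × 0.97 = 16524
30–39: 8827 × 0.951 = 8394
40+: 20161 × 0.942 + 12408 × 0.422 = 18992 + 5236 = 24228
End of period: [13400, 11387, 16524, 8394, 24228]
Total: 67000 → 73933; change = 6933; percentage change = 10.3%

10.3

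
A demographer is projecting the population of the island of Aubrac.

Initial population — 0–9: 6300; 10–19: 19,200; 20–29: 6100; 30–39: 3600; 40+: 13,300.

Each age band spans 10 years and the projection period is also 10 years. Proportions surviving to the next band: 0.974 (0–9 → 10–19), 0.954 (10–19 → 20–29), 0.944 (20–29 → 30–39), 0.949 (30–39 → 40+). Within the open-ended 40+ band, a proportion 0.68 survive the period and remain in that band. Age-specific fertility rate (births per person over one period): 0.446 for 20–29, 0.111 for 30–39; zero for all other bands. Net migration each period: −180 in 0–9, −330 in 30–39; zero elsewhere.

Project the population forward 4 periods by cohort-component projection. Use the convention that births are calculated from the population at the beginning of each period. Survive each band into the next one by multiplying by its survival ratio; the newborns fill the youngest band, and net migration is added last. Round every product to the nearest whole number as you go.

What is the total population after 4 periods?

38228

— Period 1 —
Births: 6100 × 0.446 = 2721 ; 3600 × 0.111 = 400 — total 3121
10–19: 6300 × 0.974 = 6136
20–29: 19200 × 0.954 = 18317
30–39: 6100 × 0.944 = 5758
40+: 3600 × 0.949 + 13300 × 0.68 = 3416 + 9044 = 12460
Net migration: 0–9 − 180 → 2941; 30–39 − 330 → 5428
Population now: 0–9=2941, 10–19=6136, 20–29=18317, 30–39=5428, 40+=12460
— Period 2 —
Births: 18317 × 0.446 = 8169 ; 5428 × 0.111 = 603 — total 8772
10–19: 2941 × 0.974 = 2865
20–29: 6136 × 0.954 = 5854
30–39: 18317 × 0.944 = 17291
40+: 5428 × 0.949 + 12460 × 0.68 = 5151 + 8473 = 13624
Net migration: 0–9 − 180 → 8592; 30–39 − 330 → 16961
Population now: 0–9=8592, 10–19=2865, 20–29=5854, 30–39=16961, 40+=13624
— Period 3 —
Births: 5854 × 0.446 = 2611 ; 16961 × 0.111 = 1883 — total 4494
10–19: 8592 × 0.974 = 8369
20–29: 2865 × 0.954 = 2733
30–39: 5854 × 0.944 = 5526
40+: 16961 × 0.949 + 13624 × 0.68 = 16096 + 9264 = 25360
Net migration: 0–9 − 180 → 4314; 30–39 − 330 → 5196
Population now: 0–9=4314, 10–19=8369, 20–29=2733, 30–39=5196, 40+=25360
— Period 4 —
Births: 2733 × 0.446 = 1219 ; 5196 × 0.111 = 577 — total 1796
10–19: 4314 × 0.974 = 4202
20–29: 8369 × 0.954 = 7984
30–39: 2733 × 0.944 = 2580
40+: 5196 × 0.949 + 25360 × 0.68 = 4931 + 17245 = 22176
Net migration: 0–9 − 180 → 1616; 30–39 − 330 → 2250
Population now: 0–9=1616, 10–19=4202, 20–29=7984, 30–39=2250, 40+=22176
Total after period 4: 1616 + 4202 + 7984 + 2250 + 22176 = 38228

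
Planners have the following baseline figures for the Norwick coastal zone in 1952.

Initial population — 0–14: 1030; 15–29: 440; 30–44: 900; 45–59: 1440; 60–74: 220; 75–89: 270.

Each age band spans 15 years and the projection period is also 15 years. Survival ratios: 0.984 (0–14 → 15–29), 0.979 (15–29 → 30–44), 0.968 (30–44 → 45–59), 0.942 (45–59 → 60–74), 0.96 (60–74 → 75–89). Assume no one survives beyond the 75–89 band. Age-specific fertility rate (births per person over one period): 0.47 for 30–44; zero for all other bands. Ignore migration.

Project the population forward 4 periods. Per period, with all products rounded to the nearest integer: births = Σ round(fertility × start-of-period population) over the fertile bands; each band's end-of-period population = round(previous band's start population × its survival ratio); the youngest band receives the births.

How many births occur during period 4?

Let band 1 be 0–14 through band 6 = 75–89.
[period 1]
Births: 900 × 0.47 = 423
Band 2: 1030 × 0.984 = 1014
Band 3: 440 × 0.979 = 431
Band 4: 900 × 0.968 = 871
Band 5: 1440 × 0.942 = 1356
Band 6: 220 × 0.96 = 211
→ [423, 1014, 431, 871, 1356, 211]
[period 2]
Births: 431 × 0.47 = 203
Band 2: 423 × 0.984 = 416
Band 3: 1014 × 0.979 = 993
Band 4: 431 × 0.968 = 417
Band 5: 871 × 0.942 = 820
Band 6: 1356 × 0.96 = 1302
→ [203, 416, 993, 417, 820, 1302]
[period 3]
Births: 993 × 0.47 = 467
Band 2: 203 × 0.984 = 200
Band 3: 416 × 0.979 = 407
Band 4: 993 × 0.968 = 961
Band 5: 417 × 0.942 = 393
Band 6: 820 × 0.96 = 787
→ [467, 200, 407, 961, 393, 787]
[period 4]
Births: 407 × 0.47 = 191
Band 2: 467 × 0.984 = 460
Band 3: 200 × 0.979 = 196
Band 4: 407 × 0.968 = 394
Band 5: 961 × 0.942 = 905
Band 6: 393 × 0.96 = 377
→ [191, 460, 196, 394, 905, 377]

191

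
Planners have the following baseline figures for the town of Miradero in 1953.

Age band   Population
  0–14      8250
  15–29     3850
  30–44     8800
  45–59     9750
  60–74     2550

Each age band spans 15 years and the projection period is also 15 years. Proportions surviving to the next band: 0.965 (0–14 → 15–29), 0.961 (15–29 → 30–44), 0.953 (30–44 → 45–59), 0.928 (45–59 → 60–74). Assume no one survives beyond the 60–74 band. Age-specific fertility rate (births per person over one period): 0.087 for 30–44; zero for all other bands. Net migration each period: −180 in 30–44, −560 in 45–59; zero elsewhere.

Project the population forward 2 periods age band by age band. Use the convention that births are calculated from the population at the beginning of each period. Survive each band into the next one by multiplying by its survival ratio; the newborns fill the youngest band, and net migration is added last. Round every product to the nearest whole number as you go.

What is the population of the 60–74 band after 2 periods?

7263

Let group 1 be 0–14 through group 5 = 60–74.
Period 1.
Births: 8800 * 0.087 = 766
Group 2: 8250 * 0.965 = 7961
Group 3: 3850 * 0.961 = 3700
Group 4: 8800 * 0.953 = 8386
Group 5: 9750 * 0.928 = 9048
Net migration: Group 3 − 180 → 3520; Group 4 − 560 → 7826
Giving 766 / 7961 / 3520 / 7826 / 9048.
Period 2.
Births: 3520 * 0.087 = 306
Group 2: 766 * 0.965 = 739
Group 3: 7961 * 0.961 = 7651
Group 4: 3520 * 0.953 = 3355
Group 5: 7826 * 0.928 = 7263
Net migration: Group 3 − 180 → 7471; Group 4 − 560 → 2795
Giving 306 / 739 / 7471 / 2795 / 7263.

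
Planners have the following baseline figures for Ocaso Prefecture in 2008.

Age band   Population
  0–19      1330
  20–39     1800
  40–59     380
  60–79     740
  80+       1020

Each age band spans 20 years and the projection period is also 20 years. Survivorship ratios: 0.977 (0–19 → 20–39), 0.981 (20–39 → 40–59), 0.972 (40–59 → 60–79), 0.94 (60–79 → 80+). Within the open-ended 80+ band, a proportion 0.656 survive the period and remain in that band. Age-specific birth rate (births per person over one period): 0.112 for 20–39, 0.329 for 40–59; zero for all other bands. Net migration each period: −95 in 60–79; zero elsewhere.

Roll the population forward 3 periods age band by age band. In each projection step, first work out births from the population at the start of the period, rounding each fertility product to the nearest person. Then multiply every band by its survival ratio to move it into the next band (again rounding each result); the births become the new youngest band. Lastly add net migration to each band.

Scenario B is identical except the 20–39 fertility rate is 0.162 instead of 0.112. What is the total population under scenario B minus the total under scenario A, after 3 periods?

[period 1]
Births: 1800 × 0.112 = 202 ; 380 × 0.329 = 125 — total 327
20–39: 1330 × 0.977 = 1299
40–59: 1800 × 0.981 = 1766
60–79: 380 × 0.972 = 369
80+: 740 × 0.94 + 1020 × 0.656 = 696 + 669 = 1365
Net migration: 60–79 − 95 → 274
Giving 327 / 1299 / 1766 / 274 / 1365.
[period 2]
Births: 1299 × 0.112 = 145 ; 1766 × 0.329 = 581 — total 726
20–39: 327 × 0.977 = 319
40–59: 1299 × 0.981 = 1274
60–79: 1766 × 0.972 = 1717
80+: 274 × 0.94 + 1365 × 0.656 = 258 + 895 = 1153
Net migration: 60–79 − 95 → 1622
Giving 726 / 319 / 1274 / 1622 / 1153.
[period 3]
Births: 319 × 0.112 = 36 ; 1274 × 0.329 = 419 — total 455
20–39: 726 × 0.977 = 709
40–59: 319 × 0.981 = 313
60–79: 1274 × 0.972 = 1238
80+: 1622 × 0.94 + 1153 × 0.656 = 1525 + 756 = 2281
Net migration: 60–79 − 95 → 1143
Giving 455 / 709 / 313 / 1143 / 2281.
Scenario A total after 3 periods: 4901
Scenario B projection —
[period 1]
Births: 1800 × 0.162 = 292 ; 380 × 0.329 = 125 — total 417
20–39: 1330 × 0.977 = 1299
40–59: 1800 × 0.981 = 1766
60–79: 380 × 0.972 = 369
80+: 740 × 0.94 + 1020 × 0.656 = 696 + 669 = 1365
Net migration: 60–79 − 95 → 274
Giving 417 / 1299 / 1766 / 274 / 1365.
[period 2]
Births: 1299 × 0.162 = 210 ; 1766 × 0.329 = 581 — total 791
20–39: 417 × 0.977 = 407
40–59: 1299 × 0.981 = 1274
60–79: 1766 × 0.972 = 1717
80+: 274 × 0.94 + 1365 × 0.656 = 258 + 895 = 1153
Net migration: 60–79 − 95 → 1622
Giving 791 / 407 / 1274 / 1622 / 1153.
[period 3]
Births: 407 × 0.162 = 66 ; 1274 × 0.329 = 419 — total 485
20–39: 791 × 0.977 = 773
40–59: 407 × 0.981 = 399
60–79: 1274 × 0.972 = 1238
80+: 1622 × 0.94 + 1153 × 0.656 = 1525 + 756 = 2281
Net migration: 60–79 − 95 → 1143
Giving 485 / 773 / 399 / 1143 / 2281.
Scenario B total after 3 periods: 5081
Difference B − A = 5081 − 4901 = 180

180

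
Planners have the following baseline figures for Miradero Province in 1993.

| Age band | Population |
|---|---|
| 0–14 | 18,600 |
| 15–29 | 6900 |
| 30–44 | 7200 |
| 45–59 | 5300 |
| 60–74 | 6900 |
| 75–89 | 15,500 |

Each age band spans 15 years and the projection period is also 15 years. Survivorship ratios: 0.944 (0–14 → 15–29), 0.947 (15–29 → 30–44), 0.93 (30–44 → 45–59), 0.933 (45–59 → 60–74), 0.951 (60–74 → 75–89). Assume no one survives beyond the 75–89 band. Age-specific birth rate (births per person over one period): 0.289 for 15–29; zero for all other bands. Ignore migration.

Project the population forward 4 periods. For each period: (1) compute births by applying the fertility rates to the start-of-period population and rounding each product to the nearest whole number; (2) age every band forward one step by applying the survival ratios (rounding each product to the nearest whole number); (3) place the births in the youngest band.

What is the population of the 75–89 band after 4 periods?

— Period 1 —
Births: 6900 * 0.289 = 1994
15–29: 18600 * 0.944 = 17558
30–44: 6900 * 0.947 = 6534
45–59: 7200 * 0.93 = 6696
60–74: 5300 * 0.933 = 4945
75–89: 6900 * 0.951 = 6562
Giving 1994 / 17558 / 6534 / 6696 / 4945 / 6562.
— Period 2 —
Births: 17558 * 0.289 = 5074
15–29: 1994 * 0.944 = 1882
30–44: 17558 * 0.947 = 16627
45–59: 6534 * 0.93 = 6077
60–74: 6696 * 0.933 = 6247
75–89: 4945 * 0.951 = 4703
Giving 5074 / 1882 / 16627 / 6077 / 6247 / 4703.
— Period 3 —
Births: 1882 * 0.289 = 544
15–29: 5074 * 0.944 = 4790
30–44: 1882 * 0.947 = 1782
45–59: 16627 * 0.93 = 15463
60–74: 6077 * 0.933 = 5670
75–89: 6247 * 0.951 = 5941
Giving 544 / 4790 / 1782 / 15463 / 5670 / 5941.
— Period 4 —
Births: 4790 * 0.289 = 1384
15–29: 544 * 0.944 = 514
30–44: 4790 * 0.947 = 4536
45–59: 1782 * 0.93 = 1657
60–74: 15463 * 0.933 = 14427
75–89: 5670 * 0.951 = 5392
Giving 1384 / 514 / 4536 / 1657 / 14427 / 5392.

5392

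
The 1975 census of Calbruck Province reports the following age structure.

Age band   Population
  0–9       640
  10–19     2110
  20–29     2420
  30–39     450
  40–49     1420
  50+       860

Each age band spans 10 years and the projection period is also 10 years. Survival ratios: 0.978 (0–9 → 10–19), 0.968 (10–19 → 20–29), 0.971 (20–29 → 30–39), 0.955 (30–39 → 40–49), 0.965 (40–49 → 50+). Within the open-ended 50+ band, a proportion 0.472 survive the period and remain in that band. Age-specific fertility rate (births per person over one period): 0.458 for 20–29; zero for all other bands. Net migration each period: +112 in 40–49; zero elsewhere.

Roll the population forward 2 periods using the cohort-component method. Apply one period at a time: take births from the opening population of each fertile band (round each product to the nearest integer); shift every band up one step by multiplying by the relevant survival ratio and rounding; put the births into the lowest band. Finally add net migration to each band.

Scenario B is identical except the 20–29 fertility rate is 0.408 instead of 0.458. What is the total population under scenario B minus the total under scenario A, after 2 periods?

Let group 1 be 0–9 through group 6 = 50+.
Period 1:
Births: 2420 * 0.458 = 1108
Group 2: 640 * 0.978 = 626
Group 3: 2110 * 0.968 = 2042
Group 4: 2420 * 0.971 = 2350
Group 5: 450 * 0.955 = 430
Group 6: 1420 * 0.965 + 860 * 0.472 = 1370 + 406 = 1776
Net migration: Group 5 + 112 → 542
End of period: [1108, 626, 2042, 2350, 542, 1776]
Period 2:
Births: 2042 * 0.458 = 935
Group 2: 1108 * 0.978 = 1084
Group 3: 626 * 0.968 = 606
Group 4: 2042 * 0.971 = 1983
Group 5: 2350 * 0.955 = 2244
Group 6: 542 * 0.965 + 1776 * 0.472 = 523 + 838 = 1361
Net migration: Group 5 + 112 → 2356
End of period: [935, 1084, 606, 1983, 2356, 1361]
Scenario A total after 2 periods: 8325
Scenario B projection —
Period 1:
Births: 2420 * 0.408 = 987
Group 2: 640 * 0.978 = 626
Group 3: 2110 * 0.968 = 2042
Group 4: 2420 * 0.971 = 2350
Group 5: 450 * 0.955 = 430
Group 6: 1420 * 0.965 + 860 * 0.472 = 1370 + 406 = 1776
Net migration: Group 5 + 112 → 542
End of period: [987, 626, 2042, 2350, 542, 1776]
Period 2:
Births: 2042 * 0.408 = 833
Group 2: 987 * 0.978 = 965
Group 3: 626 * 0.968 = 606
Group 4: 2042 * 0.971 = 1983
Group 5: 2350 * 0.955 = 2244
Group 6: 542 * 0.965 + 1776 * 0.472 = 523 + 838 = 1361
Net migration: Group 5 + 112 → 2356
End of period: [833, 965, 606, 1983, 2356, 1361]
Scenario B total after 2 periods: 8104
Difference B − A = 8104 − 8325 = -221

-221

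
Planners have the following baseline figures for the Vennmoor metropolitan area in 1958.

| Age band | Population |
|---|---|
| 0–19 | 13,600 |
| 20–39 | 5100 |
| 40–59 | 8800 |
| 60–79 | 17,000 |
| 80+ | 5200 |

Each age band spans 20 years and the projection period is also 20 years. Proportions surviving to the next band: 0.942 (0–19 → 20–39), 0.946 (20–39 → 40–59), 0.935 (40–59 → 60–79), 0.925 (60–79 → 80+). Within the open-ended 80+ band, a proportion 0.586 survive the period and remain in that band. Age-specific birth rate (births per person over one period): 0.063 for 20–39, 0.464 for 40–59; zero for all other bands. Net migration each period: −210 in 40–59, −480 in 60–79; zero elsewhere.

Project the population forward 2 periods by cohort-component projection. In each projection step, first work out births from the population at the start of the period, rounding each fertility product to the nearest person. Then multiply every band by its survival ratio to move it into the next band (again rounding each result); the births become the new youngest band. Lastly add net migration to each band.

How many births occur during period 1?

— Period 1 —
Births: 5100 * 0.063 = 321 ; 8800 * 0.464 = 4083 ⇒ total 4404
20–39: 13600 * 0.942 = 12811
40–59: 5100 * 0.946 = 4825
60–79: 8800 * 0.935 = 8228
80+: 17000 * 0.925 + 5200 * 0.586 = 15725 + 3047 = 18772
Net migration: 40–59 − 210 → 4615; 60–79 − 480 → 7748
End of period: [4404, 12811, 4615, 7748, 18772]

4404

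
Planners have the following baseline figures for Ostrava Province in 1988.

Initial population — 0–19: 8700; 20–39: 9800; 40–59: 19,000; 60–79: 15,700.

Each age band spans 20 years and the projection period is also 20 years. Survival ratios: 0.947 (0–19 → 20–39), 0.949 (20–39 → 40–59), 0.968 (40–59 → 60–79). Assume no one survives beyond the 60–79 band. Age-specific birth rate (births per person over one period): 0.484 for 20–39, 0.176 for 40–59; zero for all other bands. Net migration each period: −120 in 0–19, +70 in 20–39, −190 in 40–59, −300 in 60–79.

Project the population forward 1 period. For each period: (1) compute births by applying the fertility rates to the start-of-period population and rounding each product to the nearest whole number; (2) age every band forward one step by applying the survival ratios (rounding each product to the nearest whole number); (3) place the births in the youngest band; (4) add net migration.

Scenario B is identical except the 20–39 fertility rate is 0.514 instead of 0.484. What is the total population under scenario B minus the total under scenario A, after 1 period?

Period 1.
Births: 9800 * 0.484 = 4743, 19000 * 0.176 = 3344 → total 8087
20–39: 8700 * 0.947 = 8239
40–59: 9800 * 0.949 = 9300
60–79: 19000 * 0.968 = 18392
Net migration: 0–19 − 120 → 7967; 20–39 + 70 → 8309; 40–59 − 190 → 9110; 60–79 − 300 → 18092
Population now: 0–19=7967, 20–39=8309, 40–59=9110, 60–79=18092
Scenario A total after 1 period: 43478
Scenario B projection —
Period 1.
Births: 9800 * 0.514 = 5037, 19000 * 0.176 = 3344 → total 8381
20–39: 8700 * 0.947 = 8239
40–59: 9800 * 0.949 = 9300
60–79: 19000 * 0.968 = 18392
Net migration: 0–19 − 120 → 8261; 20–39 + 70 → 8309; 40–59 − 190 → 9110; 60–79 − 300 → 18092
Population now: 0–19=8261, 20–39=8309, 40–59=9110, 60–79=18092
Scenario B total after 1 period: 43772
Difference B − A = 43772 − 43478 = 294

294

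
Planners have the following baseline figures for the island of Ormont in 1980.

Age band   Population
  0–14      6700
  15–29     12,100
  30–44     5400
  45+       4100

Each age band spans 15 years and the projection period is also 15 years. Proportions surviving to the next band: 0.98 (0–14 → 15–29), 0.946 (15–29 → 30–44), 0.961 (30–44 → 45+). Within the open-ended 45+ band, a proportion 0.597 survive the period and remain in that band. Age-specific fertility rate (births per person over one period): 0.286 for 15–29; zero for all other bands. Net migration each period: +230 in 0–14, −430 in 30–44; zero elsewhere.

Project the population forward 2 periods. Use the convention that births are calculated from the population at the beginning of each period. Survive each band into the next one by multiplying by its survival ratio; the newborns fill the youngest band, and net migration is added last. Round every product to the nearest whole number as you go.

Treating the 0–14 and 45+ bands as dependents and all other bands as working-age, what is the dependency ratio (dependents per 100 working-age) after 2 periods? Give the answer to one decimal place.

183.6

Call the bands 1 to 4, youngest first.
Period 1:
Births: 12100 × 0.286 = 3461
Band 2: 6700 × 0.98 = 6566
Band 3: 12100 × 0.946 = 11447
Band 4: 5400 × 0.961 + 4100 × 0.597 = 5189 + 2448 = 7637
Net migration: Band 1 + 230 → 3691; Band 3 − 430 → 11017
→ [3691, 6566, 11017, 7637]
Period 2:
Births: 6566 × 0.286 = 1878
Band 2: 3691 × 0.98 = 3617
Band 3: 6566 × 0.946 = 6211
Band 4: 11017 × 0.961 + 7637 × 0.597 = 10587 + 4559 = 15146
Net migration: Band 1 + 230 → 2108; Band 3 − 430 → 5781
→ [2108, 3617, 5781, 15146]
Dependents (band 0–14 + band 45+) = 2108 + 15146 = 17254; working-age = 9398; ratio = 17254/9398 × 100 = 183.6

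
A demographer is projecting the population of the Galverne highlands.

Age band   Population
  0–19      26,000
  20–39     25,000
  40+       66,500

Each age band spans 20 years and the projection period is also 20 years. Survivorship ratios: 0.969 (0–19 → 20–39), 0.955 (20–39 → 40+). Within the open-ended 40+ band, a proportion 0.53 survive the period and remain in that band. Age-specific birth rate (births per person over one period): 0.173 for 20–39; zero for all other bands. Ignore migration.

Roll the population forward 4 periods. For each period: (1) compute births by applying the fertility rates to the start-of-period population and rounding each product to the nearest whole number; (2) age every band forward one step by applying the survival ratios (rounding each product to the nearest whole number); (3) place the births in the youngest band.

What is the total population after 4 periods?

23149

Period 1.
Births: 25000 × 0.173 = 4325
20–39: 26000 × 0.969 = 25194
40+: 25000 × 0.955 + 66500 × 0.53 = 23875 + 35245 = 59120
End of period: [4325, 25194, 59120]
Period 2.
Births: 25194 × 0.173 = 4359
20–39: 4325 × 0.969 = 4191
40+: 25194 × 0.955 + 59120 × 0.53 = 24060 + 31334 = 55394
End of period: [4359, 4191, 55394]
Period 3.
Births: 4191 × 0.173 = 725
20–39: 4359 × 0.969 = 4224
40+: 4191 × 0.955 + 55394 × 0.53 = 4002 + 29359 = 33361
End of period: [725, 4224, 33361]
Period 4.
Births: 4224 × 0.173 = 731
20–39: 725 × 0.969 = 703
40+: 4224 × 0.955 + 33361 × 0.53 = 4034 + 17681 = 21715
End of period: [731, 703, 21715]
Total after period 4: 731 + 703 + 21715 = 23149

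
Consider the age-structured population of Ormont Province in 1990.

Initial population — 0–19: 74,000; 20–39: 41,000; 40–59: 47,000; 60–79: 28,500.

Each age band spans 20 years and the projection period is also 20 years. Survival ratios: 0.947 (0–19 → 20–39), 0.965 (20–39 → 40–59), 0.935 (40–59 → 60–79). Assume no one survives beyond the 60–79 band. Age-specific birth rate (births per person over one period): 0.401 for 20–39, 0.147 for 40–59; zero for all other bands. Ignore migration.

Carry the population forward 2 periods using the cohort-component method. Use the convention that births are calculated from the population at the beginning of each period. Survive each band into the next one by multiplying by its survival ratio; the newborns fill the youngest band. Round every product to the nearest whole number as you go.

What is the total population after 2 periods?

— Period 1 —
Births: 41000 × 0.401 = 16441 ; 47000 × 0.147 = 6909 — total 23350
20–39: 74000 × 0.947 = 70078
40–59: 41000 × 0.965 = 39565
60–79: 47000 × 0.935 = 43945
Giving 23350 / 70078 / 39565 / 43945.
— Period 2 —
Births: 70078 × 0.401 = 28101 ; 39565 × 0.147 = 5816 — total 33917
20–39: 23350 × 0.947 = 22112
40–59: 70078 × 0.965 = 67625
60–79: 39565 × 0.935 = 36993
Giving 33917 / 22112 / 67625 / 36993.
Total after period 2: 33917 + 22112 + 67625 + 36993 = 160647

160647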